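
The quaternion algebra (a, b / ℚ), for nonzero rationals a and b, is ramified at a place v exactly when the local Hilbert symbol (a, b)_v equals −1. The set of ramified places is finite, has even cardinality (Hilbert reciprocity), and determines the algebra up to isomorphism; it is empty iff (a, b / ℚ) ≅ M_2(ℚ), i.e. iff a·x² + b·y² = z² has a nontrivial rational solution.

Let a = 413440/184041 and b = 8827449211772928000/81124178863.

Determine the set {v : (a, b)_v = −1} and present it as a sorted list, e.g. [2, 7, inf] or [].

Mod squares: a ≡ 1615, b ≡ 385. Check v ∈ {∞, 2, 3, 5, 7, 11, 13, 17, 19}.
v=13: a=13^-2·(≡4), b=13^-6·(≡11) mod 13; (4|13)=+1, (11|13)=-1; (−1)^{-2·-6·6}·(+1)^-6·(-1)^-2 = +1.
v=17: a=17^1·(≡7), b=17^4·(≡3) mod 17; (7|17)=-1, (3|17)=-1; (−1)^{1·4·8}·(-1)^4·(-1)^1 = -1.
v=19: a=19^1·(≡17), b=19^4·(≡17) mod 19; (17|19)=+1, (17|19)=+1; (−1)^{1·4·9}·(+1)^4·(+1)^1 = +1.
v=∞: 1615 > 0 and 385 > 0  ⇒  (a,b)_∞ = +1.
v=11: a=11^-2·(≡9), b=11^1·(≡2) mod 11; (9|11)=+1, (2|11)=-1; (−1)^{-2·1·5}·(+1)^1·(-1)^-2 = +1.
v=5: a=5^1·(≡3), b=5^3·(≡3) mod 5; (3|5)=-1, (3|5)=-1; (−1)^{1·3·2}·(-1)^3·(-1)^1 = +1.
v=3: a=3^-2·(≡1), b=3^2·(≡1) mod 3; (1|3)=+1, (1|3)=+1; (−1)^{-2·2·1}·(+1)^2·(+1)^-2 = +1.
v=7: a=7^0·(≡5), b=7^-5·(≡5) mod 7; (5|7)=-1, (5|7)=-1; (−1)^{0·-5·3}·(-1)^-5·(-1)^0 = -1.
v=2: v_2(a)=8, v_2(b)=16; units ≡ 7, 1 (mod 8); ε·ε+αω+βω = 1·0+8·0+16·0 ≡ 0  ⇒  (a,b)_2 = +1.
|Ram(1615, 385)| = 2, even; anisotropic at {7, 17}.

[7, 17]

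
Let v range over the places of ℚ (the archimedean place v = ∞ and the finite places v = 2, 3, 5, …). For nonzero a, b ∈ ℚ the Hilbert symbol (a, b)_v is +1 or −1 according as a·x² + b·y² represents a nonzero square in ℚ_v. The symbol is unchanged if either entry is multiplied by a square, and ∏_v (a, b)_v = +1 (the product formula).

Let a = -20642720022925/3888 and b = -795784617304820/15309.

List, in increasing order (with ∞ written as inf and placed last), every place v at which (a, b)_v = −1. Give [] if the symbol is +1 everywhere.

(a, b) ≡ (-399, -672945) mod (ℚ^×)²; places V = {2, 3, 5, 7, 11, 13, 17, 19, 29, ∞}.
(a,b)_5: α=2, u≡1; β=1, v≡4 (mod 5); (1|5)=+1, (4|5)=+1; sign (−1)^0·+1^1·+1^2 = +1.
(a,b)_2: α=-4, β=2; u≡1, v≡7 (mod 8); ε(u)ε(v)=0·1, αω(v)=-4·0, βω(u)=2·0; sum ≡ 0  ⇒  +1.
(a,b)_29: α=2, u≡28; β=3, v≡5 (mod 29); (28|29)=+1, (5|29)=+1; sign (−1)^0·+1^3·+1^2 = +1.
(a,b)_13: α=2, u≡1; β=3, v≡3 (mod 13); (1|13)=+1, (3|13)=+1; sign (−1)^0·+1^3·+1^2 = +1.
(a,b)_17: α=0, u≡8; β=1, v≡13 (mod 17); (8|17)=+1, (13|17)=+1; sign (−1)^0·+1^1·+1^0 = +1.
(a,b)_7: α=1, u≡5; β=-1, v≡6 (mod 7); (5|7)=-1, (6|7)=-1; sign (−1)^1·-1^-1·-1^1 = -1.
(a,b)_11: α=2, u≡2; β=2, v≡7 (mod 11); (2|11)=-1, (7|11)=-1; sign (−1)^0·-1^2·-1^2 = +1.
(a,b)_3: α=-5, u≡2; β=-7, v≡1 (mod 3); (2|3)=-1, (1|3)=+1; sign (−1)^1·-1^-7·+1^-5 = +1.
(a,b)_∞: sgn(-399)=−, sgn(-672945)=−, so -1.
(a,b)_19: α=3, u≡17; β=2, v≡11 (mod 19); (17|19)=+1, (11|19)=+1; sign (−1)^0·+1^2·+1^3 = +1.
Ram(-399, -672945) = {7, ∞}; no ℚ_7-point on the conic.

[7, inf]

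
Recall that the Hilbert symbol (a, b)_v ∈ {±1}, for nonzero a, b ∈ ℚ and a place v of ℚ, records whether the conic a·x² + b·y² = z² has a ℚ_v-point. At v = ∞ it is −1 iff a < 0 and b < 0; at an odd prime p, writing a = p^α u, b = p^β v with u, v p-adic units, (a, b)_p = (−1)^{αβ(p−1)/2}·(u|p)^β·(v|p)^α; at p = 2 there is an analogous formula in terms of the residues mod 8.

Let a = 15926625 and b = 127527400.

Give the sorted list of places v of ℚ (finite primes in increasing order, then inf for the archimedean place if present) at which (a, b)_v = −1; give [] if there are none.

[11, 13]

(a, b) ≡ (65, 154) mod (ℚ^×)²; places V = {2, 3, 5, 7, 11, 13, ∞}.
(a,b)_7: α=0, u≡1; β=3, v≡2 (mod 7); (1|7)=+1, (2|7)=+1; sign (−1)^0·+1^3·+1^0 = +1.
(a,b)_∞: sgn(65)=+, sgn(154)=+, so +1.
(a,b)_5: α=3, u≡3; β=2, v≡1 (mod 5); (3|5)=-1, (1|5)=+1; sign (−1)^0·-1^2·+1^3 = +1.
(a,b)_11: α=2, u≡10; β=1, v≡5 (mod 11); (10|11)=-1, (5|11)=+1; sign (−1)^0·-1^1·+1^2 = -1.
(a,b)_13: α=1, u≡5; β=2, v≡2 (mod 13); (5|13)=-1, (2|13)=-1; sign (−1)^0·-1^2·-1^1 = -1.
(a,b)_3: α=4, u≡2; β=0, v≡1 (mod 3); (2|3)=-1, (1|3)=+1; sign (−1)^0·-1^0·+1^4 = +1.
(a,b)_2: α=0, β=3; u≡1, v≡5 (mod 8); ε(u)ε(v)=0·0, αω(v)=0·1, βω(u)=3·0; sum ≡ 0  ⇒  +1.
Ram(65, 154) = {11, 13}; no ℚ_11-point on the conic.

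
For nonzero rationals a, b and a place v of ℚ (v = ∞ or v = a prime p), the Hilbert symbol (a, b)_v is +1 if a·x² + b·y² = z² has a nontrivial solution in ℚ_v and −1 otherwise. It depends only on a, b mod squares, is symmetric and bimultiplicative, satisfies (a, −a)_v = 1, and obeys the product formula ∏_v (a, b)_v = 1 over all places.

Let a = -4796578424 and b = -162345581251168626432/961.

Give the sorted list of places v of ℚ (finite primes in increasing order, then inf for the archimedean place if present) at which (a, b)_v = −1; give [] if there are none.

Mod squares: a ≡ -18734, b ≡ -18183. Check v ∈ {∞, 2, 3, 11, 17, 19, 23, 29, 31}.
v=3: a=3^0·(≡1), b=3^5·(≡2) mod 3; (1|3)=+1, (2|3)=-1; (−1)^{0·5·1}·(+1)^5·(-1)^0 = +1.
v=23: a=23^2·(≡11), b=23^0·(≡14) mod 23; (11|23)=-1, (14|23)=-1; (−1)^{2·0·11}·(-1)^0·(-1)^2 = +1.
v=∞: -18734 < 0 and -18183 < 0  ⇒  (a,b)_∞ = -1.
v=11: a=11^2·(≡7), b=11^7·(≡8) mod 11; (7|11)=-1, (8|11)=-1; (−1)^{2·7·5}·(-1)^7·(-1)^2 = -1.
v=2: v_2(a)=3, v_2(b)=8; units ≡ 1, 1 (mod 8); ε·ε+αω+βω = 0·0+3·0+8·0 ≡ 0  ⇒  (a,b)_2 = +1.
v=17: a=17^1·(≡14), b=17^2·(≡3) mod 17; (14|17)=-1, (3|17)=-1; (−1)^{1·2·8}·(-1)^2·(-1)^1 = -1.
v=29: a=29^1·(≡11), b=29^3·(≡26) mod 29; (11|29)=-1, (26|29)=-1; (−1)^{1·3·14}·(-1)^3·(-1)^1 = +1.
v=31: a=31^0·(≡23), b=31^-2·(≡7) mod 31; (23|31)=-1, (7|31)=+1; (−1)^{0·-2·15}·(-1)^-2·(+1)^0 = +1.
v=19: a=19^1·(≡3), b=19^1·(≡18) mod 19; (3|19)=-1, (18|19)=-1; (−1)^{1·1·9}·(-1)^1·(-1)^1 = -1.
(-18734, -18183 / ℚ) ramifies at {11, 17, 19, ∞}: a division algebra.

[11, 17, 19, inf]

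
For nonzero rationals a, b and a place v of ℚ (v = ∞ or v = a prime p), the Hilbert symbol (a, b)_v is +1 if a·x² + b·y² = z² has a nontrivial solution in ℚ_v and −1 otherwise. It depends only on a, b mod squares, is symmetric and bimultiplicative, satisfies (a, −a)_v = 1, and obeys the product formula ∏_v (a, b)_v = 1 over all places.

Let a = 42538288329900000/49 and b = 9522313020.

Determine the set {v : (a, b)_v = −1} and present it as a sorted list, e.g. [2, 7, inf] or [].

(a, b) ≡ (7310, 55) mod (ℚ^×)²; places V = {2, 3, 5, 7, 11, 17, 43, ∞}.
(a,b)_7: α=-2, u≡1; β=0, v≡3 (mod 7); (1|7)=+1, (3|7)=-1; sign (−1)^0·+1^0·-1^-2 = +1.
(a,b)_2: α=5, β=2; u≡7, v≡7 (mod 8); ε(u)ε(v)=1·1, αω(v)=5·0, βω(u)=2·0; sum ≡ 1  ⇒  -1.
(a,b)_∞: sgn(7310)=+, sgn(55)=+, so +1.
(a,b)_11: α=2, u≡6; β=1, v≡9 (mod 11); (6|11)=-1, (9|11)=+1; sign (−1)^0·-1^1·+1^2 = -1.
(a,b)_3: α=2, u≡2; β=4, v≡1 (mod 3); (2|3)=-1, (1|3)=+1; sign (−1)^0·-1^4·+1^2 = +1.
(a,b)_43: α=3, u≡11; β=2, v≡42 (mod 43); (11|43)=+1, (42|43)=-1; sign (−1)^0·+1^2·-1^3 = -1.
(a,b)_5: α=5, u≡2; β=1, v≡4 (mod 5); (2|5)=-1, (4|5)=+1; sign (−1)^0·-1^1·+1^5 = -1.
(a,b)_17: α=3, u≡6; β=2, v≡1 (mod 17); (6|17)=-1, (1|17)=+1; sign (−1)^0·-1^2·+1^3 = +1.
|Ram(7310, 55)| = 4, even; anisotropic at {2, 5, 11, 43}.

[2, 5, 11, 43]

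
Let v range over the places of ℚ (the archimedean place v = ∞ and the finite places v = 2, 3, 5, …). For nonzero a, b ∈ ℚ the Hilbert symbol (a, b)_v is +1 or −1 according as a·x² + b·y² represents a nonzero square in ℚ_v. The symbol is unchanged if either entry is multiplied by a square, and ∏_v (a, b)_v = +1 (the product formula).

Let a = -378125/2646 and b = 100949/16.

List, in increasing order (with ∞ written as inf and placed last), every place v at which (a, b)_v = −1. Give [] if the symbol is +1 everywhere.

(a, b) ≡ (-30, 29) mod (ℚ^×)²; places V = {2, 3, 5, 7, 11, 29, 59, ∞}.
(a,b)_29: α=0, u≡5; β=1, v≡20 (mod 29); (5|29)=+1, (20|29)=+1; sign (−1)^0·+1^1·+1^0 = +1.
(a,b)_2: α=-1, β=-4; u≡1, v≡5 (mod 8); ε(u)ε(v)=0·0, αω(v)=-1·1, βω(u)=-4·0; sum ≡ 1  ⇒  -1.
(a,b)_11: α=2, u≡9; β=0, v≡7 (mod 11); (9|11)=+1, (7|11)=-1; sign (−1)^0·+1^0·-1^2 = +1.
(a,b)_5: α=5, u≡4; β=0, v≡4 (mod 5); (4|5)=+1, (4|5)=+1; sign (−1)^0·+1^0·+1^5 = +1.
(a,b)_59: α=0, u≡19; β=2, v≡35 (mod 59); (19|59)=+1, (35|59)=+1; sign (−1)^0·+1^2·+1^0 = +1.
(a,b)_7: α=-2, u≡3; β=0, v≡1 (mod 7); (3|7)=-1, (1|7)=+1; sign (−1)^0·-1^0·+1^-2 = +1.
(a,b)_∞: sgn(-30)=−, sgn(29)=+, so +1.
(a,b)_3: α=-3, u≡2; β=0, v≡2 (mod 3); (2|3)=-1, (2|3)=-1; sign (−1)^0·-1^0·-1^-3 = -1.
|Ram(-30, 29)| = 2, even; anisotropic at {2, 3}.

[2, 3]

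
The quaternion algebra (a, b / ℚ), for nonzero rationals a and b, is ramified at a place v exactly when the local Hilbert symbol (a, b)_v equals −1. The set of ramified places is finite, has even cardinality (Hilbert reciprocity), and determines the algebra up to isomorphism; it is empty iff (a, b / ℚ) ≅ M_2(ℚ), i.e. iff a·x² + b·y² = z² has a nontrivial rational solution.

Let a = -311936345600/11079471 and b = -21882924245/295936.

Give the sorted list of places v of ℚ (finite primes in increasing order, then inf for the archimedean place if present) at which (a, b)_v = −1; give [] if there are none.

[13, inf]

(a, b) ≡ (-14586, -8645) mod (ℚ^×)²; places V = {2, 3, 5, 7, 11, 13, 17, 19, 37, 41, 43, ∞}.
(a,b)_2: α=9, β=-10; u≡3, v≡3 (mod 8); ε(u)ε(v)=1·1, αω(v)=9·1, βω(u)=-10·1; sum ≡ 0  ⇒  +1.
(a,b)_17: α=1, u≡4; β=-2, v≡13 (mod 17); (4|17)=+1, (13|17)=+1; sign (−1)^0·+1^-2·+1^1 = +1.
(a,b)_19: α=4, u≡1; β=1, v≡4 (mod 19); (1|19)=+1, (4|19)=+1; sign (−1)^0·+1^1·+1^4 = +1.
(a,b)_3: α=-1, u≡1; β=0, v≡1 (mod 3); (1|3)=+1, (1|3)=+1; sign (−1)^0·+1^0·+1^-1 = +1.
(a,b)_43: α=0, u≡12; β=2, v≡10 (mod 43); (12|43)=-1, (10|43)=+1; sign (−1)^0·-1^2·+1^0 = +1.
(a,b)_5: α=2, u≡1; β=1, v≡1 (mod 5); (1|5)=+1, (1|5)=+1; sign (−1)^0·+1^1·+1^2 = +1.
(a,b)_∞: sgn(-14586)=−, sgn(-8645)=−, so -1.
(a,b)_37: α=0, u≡17; β=2, v≡32 (mod 37); (17|37)=-1, (32|37)=-1; sign (−1)^0·-1^2·-1^0 = +1.
(a,b)_11: α=1, u≡9; β=0, v≡9 (mod 11); (9|11)=+1, (9|11)=+1; sign (−1)^0·+1^0·+1^1 = +1.
(a,b)_13: α=-3, u≡9; β=1, v≡7 (mod 13); (9|13)=+1, (7|13)=-1; sign (−1)^0·+1^1·-1^-3 = -1.
(a,b)_7: α=0, u≡4; β=1, v≡4 (mod 7); (4|7)=+1, (4|7)=+1; sign (−1)^0·+1^1·+1^0 = +1.
(a,b)_41: α=-2, u≡5; β=0, v≡13 (mod 41); (5|41)=+1, (13|41)=-1; sign (−1)^0·+1^0·-1^-2 = +1.
|Ram(-14586, -8645)| = 2, even; anisotropic at {13, ∞}.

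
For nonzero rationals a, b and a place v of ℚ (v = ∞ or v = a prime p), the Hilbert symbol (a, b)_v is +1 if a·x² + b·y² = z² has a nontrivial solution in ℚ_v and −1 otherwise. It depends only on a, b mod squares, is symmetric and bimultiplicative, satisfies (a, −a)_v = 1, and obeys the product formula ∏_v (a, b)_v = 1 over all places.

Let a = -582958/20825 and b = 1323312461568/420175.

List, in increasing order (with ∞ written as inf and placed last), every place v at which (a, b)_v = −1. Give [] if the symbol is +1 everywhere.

Mod squares: a ≡ -18734, b ≡ 2936801. Check v ∈ {∞, 2, 3, 5, 7, 17, 19, 23, 29, 37}.
v=5: a=5^-2·(≡4), b=5^-2·(≡4) mod 5; (4|5)=+1, (4|5)=+1; (−1)^{-2·-2·2}·(+1)^-2·(+1)^-2 = +1.
v=17: a=17^-1·(≡6), b=17^1·(≡1) mod 17; (6|17)=-1, (1|17)=+1; (−1)^{-1·1·8}·(-1)^1·(+1)^-1 = -1.
v=2: v_2(a)=1, v_2(b)=8; units ≡ 1, 1 (mod 8); ε·ε+αω+βω = 0·0+1·0+8·0 ≡ 0  ⇒  (a,b)_2 = +1.
v=∞: -18734 < 0 and 2936801 > 0  ⇒  (a,b)_∞ = +1.
v=7: a=7^-2·(≡6), b=7^-5·(≡5) mod 7; (6|7)=-1, (5|7)=-1; (−1)^{-2·-5·3}·(-1)^-5·(-1)^-2 = -1.
v=37: a=37^0·(≡10), b=37^3·(≡32) mod 37; (10|37)=+1, (32|37)=-1; (−1)^{0·3·18}·(+1)^3·(-1)^0 = +1.
v=23: a=23^2·(≡14), b=23^1·(≡15) mod 23; (14|23)=-1, (15|23)=-1; (−1)^{2·1·11}·(-1)^1·(-1)^2 = -1.
v=3: a=3^0·(≡1), b=3^2·(≡2) mod 3; (1|3)=+1, (2|3)=-1; (−1)^{0·2·1}·(+1)^2·(-1)^0 = +1.
v=19: a=19^1·(≡3), b=19^0·(≡17) mod 19; (3|19)=-1, (17|19)=+1; (−1)^{1·0·9}·(-1)^0·(+1)^1 = +1.
v=29: a=29^1·(≡8), b=29^1·(≡23) mod 29; (8|29)=-1, (23|29)=+1; (−1)^{1·1·14}·(-1)^1·(+1)^1 = -1.
|Ram(-18734, 2936801)| = 4, even; anisotropic at {7, 17, 23, 29}.

[7, 17, 23, 29]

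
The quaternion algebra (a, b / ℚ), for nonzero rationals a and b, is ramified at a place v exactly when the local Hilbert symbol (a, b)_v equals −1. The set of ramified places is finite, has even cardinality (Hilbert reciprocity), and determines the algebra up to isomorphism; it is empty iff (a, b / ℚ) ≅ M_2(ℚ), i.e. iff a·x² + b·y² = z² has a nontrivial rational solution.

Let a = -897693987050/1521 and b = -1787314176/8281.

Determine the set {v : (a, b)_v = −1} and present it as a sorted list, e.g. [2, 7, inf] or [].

[2, 17, 31, 37, 43, inf]

(a, b) ≡ (-732811418, -12121) mod (ℚ^×)²; places V = {2, 3, 5, 7, 13, 17, 19, 23, 31, 37, 43, ∞}.
(a,b)_∞: sgn(-732811418)=−, sgn(-12121)=−, so -1.
(a,b)_7: α=2, u≡1; β=-2, v≡3 (mod 7); (1|7)=+1, (3|7)=-1; sign (−1)^0·+1^-2·-1^2 = +1.
(a,b)_31: α=1, u≡24; β=1, v≡29 (mod 31); (24|31)=-1, (29|31)=-1; sign (−1)^1·-1^1·-1^1 = -1.
(a,b)_2: α=1, β=14; u≡3, v≡7 (mod 8); ε(u)ε(v)=1·1, αω(v)=1·0, βω(u)=14·1; sum ≡ 1  ⇒  -1.
(a,b)_19: α=1, u≡5; β=0, v≡1 (mod 19); (5|19)=+1, (1|19)=+1; sign (−1)^0·+1^0·+1^1 = +1.
(a,b)_5: α=2, u≡3; β=0, v≡4 (mod 5); (3|5)=-1, (4|5)=+1; sign (−1)^0·-1^0·+1^2 = +1.
(a,b)_43: α=1, u≡41; β=0, v≡19 (mod 43); (41|43)=+1, (19|43)=-1; sign (−1)^0·+1^0·-1^1 = -1.
(a,b)_37: α=1, u≡16; β=0, v≡24 (mod 37); (16|37)=+1, (24|37)=-1; sign (−1)^0·+1^0·-1^1 = -1.
(a,b)_13: α=-2, u≡4; β=-2, v≡8 (mod 13); (4|13)=+1, (8|13)=-1; sign (−1)^0·+1^-2·-1^-2 = +1.
(a,b)_3: α=-2, u≡1; β=2, v≡2 (mod 3); (1|3)=+1, (2|3)=-1; sign (−1)^0·+1^2·-1^-2 = +1.
(a,b)_23: α=1, u≡10; β=1, v≡6 (mod 23); (10|23)=-1, (6|23)=+1; sign (−1)^1·-1^1·+1^1 = +1.
(a,b)_17: α=1, u≡5; β=1, v≡16 (mod 17); (5|17)=-1, (16|17)=+1; sign (−1)^0·-1^1·+1^1 = -1.
Ram(-732811418, -12121) = {2, 17, 31, 37, 43, ∞}; no ℚ_2-point on the conic.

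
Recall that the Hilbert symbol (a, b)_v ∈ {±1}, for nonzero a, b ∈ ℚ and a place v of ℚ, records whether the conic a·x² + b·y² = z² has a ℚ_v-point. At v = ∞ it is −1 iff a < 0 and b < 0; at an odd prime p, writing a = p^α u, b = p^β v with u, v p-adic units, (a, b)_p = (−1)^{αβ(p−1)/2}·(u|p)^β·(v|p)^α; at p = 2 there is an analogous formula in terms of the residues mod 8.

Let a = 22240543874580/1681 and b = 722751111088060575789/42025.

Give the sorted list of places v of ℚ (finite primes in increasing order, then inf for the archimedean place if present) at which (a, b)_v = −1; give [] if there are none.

[17, 23]

(a, b) ≡ (5, 351509) mod (ℚ^×)²; places V = {2, 3, 5, 17, 23, 29, 31, 41, 43, ∞}.
(a,b)_∞: sgn(5)=+, sgn(351509)=+, so +1.
(a,b)_31: α=2, u≡20; β=3, v≡13 (mod 31); (20|31)=+1, (13|31)=-1; sign (−1)^0·+1^3·-1^2 = +1.
(a,b)_5: α=1, u≡1; β=-2, v≡4 (mod 5); (1|5)=+1, (4|5)=+1; sign (−1)^0·+1^-2·+1^1 = +1.
(a,b)_3: α=2, u≡2; β=2, v≡2 (mod 3); (2|3)=-1, (2|3)=-1; sign (−1)^0·-1^2·-1^2 = +1.
(a,b)_17: α=2, u≡11; β=3, v≡5 (mod 17); (11|17)=-1, (5|17)=-1; sign (−1)^0·-1^3·-1^2 = -1.
(a,b)_2: α=2, β=0; u≡5, v≡5 (mod 8); ε(u)ε(v)=0·0, αω(v)=2·1, βω(u)=0·1; sum ≡ 0  ⇒  +1.
(a,b)_29: α=2, u≡23; β=3, v≡23 (mod 29); (23|29)=+1, (23|29)=+1; sign (−1)^0·+1^3·+1^2 = +1.
(a,b)_23: α=2, u≡11; β=3, v≡14 (mod 23); (11|23)=-1, (14|23)=-1; sign (−1)^0·-1^3·-1^2 = -1.
(a,b)_43: α=0, u≡39; β=2, v≡39 (mod 43); (39|43)=-1, (39|43)=-1; sign (−1)^0·-1^2·-1^0 = +1.
(a,b)_41: α=-2, u≡37; β=-2, v≡9 (mod 41); (37|41)=+1, (9|41)=+1; sign (−1)^0·+1^-2·+1^-2 = +1.
|Ram(5, 351509)| = 2, even; anisotropic at {17, 23}.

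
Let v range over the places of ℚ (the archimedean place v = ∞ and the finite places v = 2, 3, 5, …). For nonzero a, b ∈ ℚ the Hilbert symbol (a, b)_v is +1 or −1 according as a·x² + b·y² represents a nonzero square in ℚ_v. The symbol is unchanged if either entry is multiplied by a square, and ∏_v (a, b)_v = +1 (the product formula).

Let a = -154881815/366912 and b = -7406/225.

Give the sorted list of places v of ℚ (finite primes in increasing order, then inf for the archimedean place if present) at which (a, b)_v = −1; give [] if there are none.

[2, 11, 17, inf]

Mod squares: a ≡ -12155, b ≡ -14. Check v ∈ {∞, 2, 3, 5, 7, 11, 13, 17, 23, 37}.
v=13: a=13^-1·(≡3), b=13^0·(≡1) mod 13; (3|13)=+1, (1|13)=+1; (−1)^{-1·0·6}·(+1)^0·(+1)^-1 = +1.
v=7: a=7^-2·(≡2), b=7^1·(≡6) mod 7; (2|7)=+1, (6|7)=-1; (−1)^{-2·1·3}·(+1)^1·(-1)^-2 = +1.
v=2: v_2(a)=-6, v_2(b)=1; units ≡ 5, 1 (mod 8); ε·ε+αω+βω = 0·0+-6·0+1·1 ≡ 1  ⇒  (a,b)_2 = -1.
v=11: a=11^3·(≡10), b=11^0·(≡6) mod 11; (10|11)=-1, (6|11)=-1; (−1)^{3·0·5}·(-1)^0·(-1)^3 = -1.
v=∞: -12155 < 0 and -14 < 0  ⇒  (a,b)_∞ = -1.
v=23: a=23^0·(≡13), b=23^2·(≡12) mod 23; (13|23)=+1, (12|23)=+1; (−1)^{0·2·11}·(+1)^2·(+1)^0 = +1.
v=17: a=17^1·(≡13), b=17^0·(≡10) mod 17; (13|17)=+1, (10|17)=-1; (−1)^{1·0·8}·(+1)^0·(-1)^1 = -1.
v=37: a=37^2·(≡32), b=37^0·(≡35) mod 37; (32|37)=-1, (35|37)=-1; (−1)^{2·0·18}·(-1)^0·(-1)^2 = +1.
v=3: a=3^-2·(≡1), b=3^-2·(≡1) mod 3; (1|3)=+1, (1|3)=+1; (−1)^{-2·-2·1}·(+1)^-2·(+1)^-2 = +1.
v=5: a=5^1·(≡1), b=5^-2·(≡1) mod 5; (1|5)=+1, (1|5)=+1; (−1)^{1·-2·2}·(+1)^-2·(+1)^1 = +1.
|Ram(-12155, -14)| = 4, even; anisotropic at {2, 11, 17, ∞}.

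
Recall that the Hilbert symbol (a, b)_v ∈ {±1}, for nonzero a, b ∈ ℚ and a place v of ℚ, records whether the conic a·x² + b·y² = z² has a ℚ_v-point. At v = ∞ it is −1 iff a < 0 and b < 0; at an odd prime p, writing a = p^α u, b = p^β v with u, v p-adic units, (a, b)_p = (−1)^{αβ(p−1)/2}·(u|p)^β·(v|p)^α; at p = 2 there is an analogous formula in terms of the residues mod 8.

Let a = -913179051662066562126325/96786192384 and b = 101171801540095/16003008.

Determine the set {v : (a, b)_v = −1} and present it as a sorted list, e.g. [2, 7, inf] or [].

Mod squares: a ≡ -78, b ≡ 385. Check v ∈ {∞, 2, 3, 5, 7, 11, 13, 17, 19}.
v=7: a=7^-4·(≡3), b=7^-3·(≡6) mod 7; (3|7)=-1, (6|7)=-1; (−1)^{-4·-3·3}·(-1)^-3·(-1)^-4 = -1.
v=5: a=5^2·(≡3), b=5^1·(≡3) mod 5; (3|5)=-1, (3|5)=-1; (−1)^{2·1·2}·(-1)^1·(-1)^2 = -1.
v=17: a=17^6·(≡6), b=17^4·(≡3) mod 17; (6|17)=-1, (3|17)=-1; (−1)^{6·4·8}·(-1)^4·(-1)^6 = +1.
v=13: a=13^3·(≡8), b=13^2·(≡6) mod 13; (8|13)=-1, (6|13)=-1; (−1)^{3·2·6}·(-1)^2·(-1)^3 = -1.
v=2: v_2(a)=-11, v_2(b)=-6; units ≡ 1, 1 (mod 8); ε·ε+αω+βω = 0·0+-11·0+-6·0 ≡ 0  ⇒  (a,b)_2 = +1.
v=∞: -78 < 0 and 385 > 0  ⇒  (a,b)_∞ = +1.
v=19: a=19^6·(≡11), b=19^4·(≡11) mod 19; (11|19)=+1, (11|19)=+1; (−1)^{6·4·9}·(+1)^4·(+1)^6 = +1.
v=11: a=11^4·(≡7), b=11^1·(≡6) mod 11; (7|11)=-1, (6|11)=-1; (−1)^{4·1·5}·(-1)^1·(-1)^4 = -1.
v=3: a=3^-9·(≡1), b=3^-6·(≡1) mod 3; (1|3)=+1, (1|3)=+1; (−1)^{-9·-6·1}·(+1)^-6·(+1)^-9 = +1.
(-78, 385 / ℚ) ramifies at {5, 7, 11, 13}: a division algebra.

[5, 7, 11, 13]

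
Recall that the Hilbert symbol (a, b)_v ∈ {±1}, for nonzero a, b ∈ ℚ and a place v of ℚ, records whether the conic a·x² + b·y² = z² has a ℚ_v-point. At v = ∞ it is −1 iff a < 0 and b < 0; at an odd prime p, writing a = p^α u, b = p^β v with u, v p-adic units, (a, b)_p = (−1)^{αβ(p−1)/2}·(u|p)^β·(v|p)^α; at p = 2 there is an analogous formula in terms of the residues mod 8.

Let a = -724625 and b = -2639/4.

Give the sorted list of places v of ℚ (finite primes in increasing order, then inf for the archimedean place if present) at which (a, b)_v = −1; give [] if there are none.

(a, b) ≡ (-28985, -2639) mod (ℚ^×)²; places V = {2, 5, 7, 11, 13, 17, 29, 31, ∞}.
(a,b)_7: α=0, u≡1; β=1, v≡2 (mod 7); (1|7)=+1, (2|7)=+1; sign (−1)^0·+1^1·+1^0 = +1.
(a,b)_∞: sgn(-28985)=−, sgn(-2639)=−, so -1.
(a,b)_2: α=0, β=-2; u≡7, v≡1 (mod 8); ε(u)ε(v)=1·0, αω(v)=0·0, βω(u)=-2·0; sum ≡ 0  ⇒  +1.
(a,b)_13: α=0, u≡8; β=1, v≡11 (mod 13); (8|13)=-1, (11|13)=-1; sign (−1)^0·-1^1·-1^0 = -1.
(a,b)_11: α=1, u≡4; β=0, v≡3 (mod 11); (4|11)=+1, (3|11)=+1; sign (−1)^0·+1^0·+1^1 = +1.
(a,b)_29: α=0, u≡27; β=1, v≡28 (mod 29); (27|29)=-1, (28|29)=+1; sign (−1)^0·-1^1·+1^0 = -1.
(a,b)_17: α=1, u≡11; β=0, v≡16 (mod 17); (11|17)=-1, (16|17)=+1; sign (−1)^0·-1^0·+1^1 = +1.
(a,b)_5: α=3, u≡3; β=0, v≡4 (mod 5); (3|5)=-1, (4|5)=+1; sign (−1)^0·-1^0·+1^3 = +1.
(a,b)_31: α=1, u≡30; β=0, v≡30 (mod 31); (30|31)=-1, (30|31)=-1; sign (−1)^0·-1^0·-1^1 = -1.
|Ram(-28985, -2639)| = 4, even; anisotropic at {13, 29, 31, ∞}.

[13, 29, 31, inf]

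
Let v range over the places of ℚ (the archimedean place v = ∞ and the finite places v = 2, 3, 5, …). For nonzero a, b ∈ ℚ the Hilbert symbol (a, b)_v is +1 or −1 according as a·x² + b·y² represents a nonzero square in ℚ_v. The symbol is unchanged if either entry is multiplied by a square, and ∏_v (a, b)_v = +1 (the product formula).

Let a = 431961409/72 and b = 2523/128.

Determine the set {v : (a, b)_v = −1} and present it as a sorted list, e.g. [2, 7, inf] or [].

(a, b) ≡ (19778, 6) mod (ℚ^×)²; places V = {2, 3, 11, 19, 29, 31, ∞}.
(a,b)_3: α=-2, u≡2; β=1, v≡2 (mod 3); (2|3)=-1, (2|3)=-1; sign (−1)^0·-1^1·-1^-2 = -1.
(a,b)_19: α=2, u≡8; β=0, v≡16 (mod 19); (8|19)=-1, (16|19)=+1; sign (−1)^0·-1^0·+1^2 = +1.
(a,b)_∞: sgn(19778)=+, sgn(6)=+, so +1.
(a,b)_11: α=3, u≡1; β=0, v≡10 (mod 11); (1|11)=+1, (10|11)=-1; sign (−1)^0·+1^0·-1^3 = -1.
(a,b)_31: α=1, u≡8; β=0, v≡3 (mod 31); (8|31)=+1, (3|31)=-1; sign (−1)^0·+1^0·-1^1 = -1.
(a,b)_2: α=-3, β=-7; u≡1, v≡3 (mod 8); ε(u)ε(v)=0·1, αω(v)=-3·1, βω(u)=-7·0; sum ≡ 1  ⇒  -1.
(a,b)_29: α=1, u≡11; β=2, v≡22 (mod 29); (11|29)=-1, (22|29)=+1; sign (−1)^0·-1^2·+1^1 = +1.
(19778, 6 / ℚ) ramifies at {2, 3, 11, 31}: a division algebra.

[2, 3, 11, 31]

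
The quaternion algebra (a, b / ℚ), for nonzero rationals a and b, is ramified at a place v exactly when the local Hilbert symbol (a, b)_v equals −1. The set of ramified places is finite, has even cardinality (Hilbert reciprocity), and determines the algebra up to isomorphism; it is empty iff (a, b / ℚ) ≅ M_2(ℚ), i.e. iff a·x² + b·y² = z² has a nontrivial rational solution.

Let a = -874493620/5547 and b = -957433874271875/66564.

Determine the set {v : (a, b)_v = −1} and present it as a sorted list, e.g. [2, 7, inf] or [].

(a, b) ≡ (-15015, -35) mod (ℚ^×)²; places V = {2, 3, 5, 7, 11, 13, 19, 43, ∞}.
(a,b)_19: α=2, u≡15; β=2, v≡12 (mod 19); (15|19)=-1, (12|19)=-1; sign (−1)^0·-1^2·-1^2 = +1.
(a,b)_∞: sgn(-15015)=−, sgn(-35)=−, so -1.
(a,b)_5: α=1, u≡3; β=5, v≡2 (mod 5); (3|5)=-1, (2|5)=-1; sign (−1)^0·-1^5·-1^1 = +1.
(a,b)_43: α=-2, u≡1; β=-2, v≡8 (mod 43); (1|43)=+1, (8|43)=-1; sign (−1)^0·+1^-2·-1^-2 = +1.
(a,b)_2: α=2, β=-2; u≡1, v≡5 (mod 8); ε(u)ε(v)=0·0, αω(v)=2·1, βω(u)=-2·0; sum ≡ 0  ⇒  +1.
(a,b)_7: α=1, u≡1; β=3, v≡1 (mod 7); (1|7)=+1, (1|7)=+1; sign (−1)^1·+1^3·+1^1 = -1.
(a,b)_11: α=3, u≡7; β=4, v≡9 (mod 11); (7|11)=-1, (9|11)=+1; sign (−1)^0·-1^4·+1^3 = +1.
(a,b)_3: α=-1, u≡2; β=-2, v≡1 (mod 3); (2|3)=-1, (1|3)=+1; sign (−1)^0·-1^-2·+1^-1 = +1.
(a,b)_13: α=1, u≡8; β=2, v≡1 (mod 13); (8|13)=-1, (1|13)=+1; sign (−1)^0·-1^2·+1^1 = +1.
Ram(-15015, -35) = {7, ∞}; no ℚ_7-point on the conic.

[7, inf]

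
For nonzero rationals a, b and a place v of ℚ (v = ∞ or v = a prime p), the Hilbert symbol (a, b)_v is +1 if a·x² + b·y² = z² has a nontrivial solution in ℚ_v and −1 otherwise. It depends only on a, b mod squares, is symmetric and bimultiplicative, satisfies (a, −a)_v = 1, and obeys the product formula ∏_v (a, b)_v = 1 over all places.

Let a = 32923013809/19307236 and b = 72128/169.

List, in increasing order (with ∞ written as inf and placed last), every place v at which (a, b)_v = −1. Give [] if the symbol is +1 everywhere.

(a, b) ≡ (1, 23) mod (ℚ^×)²; places V = {2, 7, 13, 23, ∞}.
(a,b)_13: α=-6, u≡9; β=-2, v≡4 (mod 13); (9|13)=+1, (4|13)=+1; sign (−1)^0·+1^-2·+1^-6 = +1.
(a,b)_7: α=6, u≡4; β=2, v≡2 (mod 7); (4|7)=+1, (2|7)=+1; sign (−1)^0·+1^2·+1^6 = +1.
(a,b)_2: α=-2, β=6; u≡1, v≡7 (mod 8); ε(u)ε(v)=0·1, αω(v)=-2·0, βω(u)=6·0; sum ≡ 0  ⇒  +1.
(a,b)_∞: sgn(1)=+, sgn(23)=+, so +1.
(a,b)_23: α=4, u≡4; β=1, v≡1 (mod 23); (4|23)=+1, (1|23)=+1; sign (−1)^0·+1^1·+1^4 = +1.
Every local symbol is +1, so the conic 1·x² + 23·y² = z² has ℚ_v-points for all v and hence a ℚ-point; (a, b / ℚ) ≅ M_2(ℚ).

[]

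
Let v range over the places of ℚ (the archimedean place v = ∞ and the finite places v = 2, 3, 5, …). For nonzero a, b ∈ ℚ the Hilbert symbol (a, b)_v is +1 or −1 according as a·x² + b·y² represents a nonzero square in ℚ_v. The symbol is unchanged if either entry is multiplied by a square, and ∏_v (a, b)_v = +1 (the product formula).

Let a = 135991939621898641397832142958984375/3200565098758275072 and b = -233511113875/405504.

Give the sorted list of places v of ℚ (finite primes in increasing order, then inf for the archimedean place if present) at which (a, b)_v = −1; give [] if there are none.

(a, b) ≡ (138567, -230945) mod (ℚ^×)²; places V = {2, 3, 5, 11, 13, 17, 19, 23, 29, ∞}.
(a,b)_11: α=-3, u≡6; β=-1, v≡9 (mod 11); (6|11)=-1, (9|11)=+1; sign (−1)^1·-1^-1·+1^-3 = +1.
(a,b)_17: α=3, u≡16; β=1, v≡1 (mod 17); (16|17)=+1, (1|17)=+1; sign (−1)^0·+1^1·+1^3 = +1.
(a,b)_13: α=1, u≡9; β=1, v≡6 (mod 13); (9|13)=+1, (6|13)=-1; sign (−1)^0·+1^1·-1^1 = -1.
(a,b)_19: α=5, u≡5; β=1, v≡7 (mod 19); (5|19)=+1, (7|19)=+1; sign (−1)^1·+1^1·+1^5 = -1.
(a,b)_29: α=6, u≡24; β=2, v≡19 (mod 29); (24|29)=+1, (19|29)=-1; sign (−1)^0·+1^2·-1^6 = +1.
(a,b)_∞: sgn(138567)=+, sgn(-230945)=−, so +1.
(a,b)_2: α=-40, β=-12; u≡7, v≡7 (mod 8); ε(u)ε(v)=1·1, αω(v)=-40·0, βω(u)=-12·0; sum ≡ 1  ⇒  -1.
(a,b)_5: α=10, u≡2; β=3, v≡1 (mod 5); (2|5)=-1, (1|5)=+1; sign (−1)^0·-1^3·+1^10 = -1.
(a,b)_3: α=-7, u≡1; β=-2, v≡1 (mod 3); (1|3)=+1, (1|3)=+1; sign (−1)^0·+1^-2·+1^-7 = +1.
(a,b)_23: α=6, u≡11; β=2, v≡14 (mod 23); (11|23)=-1, (14|23)=-1; sign (−1)^0·-1^2·-1^6 = +1.
|Ram(138567, -230945)| = 4, even; anisotropic at {2, 5, 13, 19}.

[2, 5, 13, 19]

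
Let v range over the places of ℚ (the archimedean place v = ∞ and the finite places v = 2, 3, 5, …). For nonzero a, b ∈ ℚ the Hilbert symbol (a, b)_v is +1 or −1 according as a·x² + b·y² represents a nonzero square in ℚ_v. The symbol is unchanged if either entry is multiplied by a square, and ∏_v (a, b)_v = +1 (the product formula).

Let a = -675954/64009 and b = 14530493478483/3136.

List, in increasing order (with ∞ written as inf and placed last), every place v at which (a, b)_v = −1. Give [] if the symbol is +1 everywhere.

Mod squares: a ≡ -34, b ≡ 1988787. Check v ∈ {∞, 2, 3, 7, 11, 17, 19, 23, 37, 41, 47, 53}.
v=∞: -34 < 0 and 1988787 > 0  ⇒  (a,b)_∞ = +1.
v=53: a=53^0·(≡3), b=53^2·(≡42) mod 53; (3|53)=-1, (42|53)=+1; (−1)^{0·2·26}·(-1)^2·(+1)^0 = +1.
v=19: a=19^0·(≡5), b=19^1·(≡12) mod 19; (5|19)=+1, (12|19)=-1; (−1)^{0·1·9}·(+1)^1·(-1)^0 = +1.
v=47: a=47^2·(≡33), b=47^0·(≡13) mod 47; (33|47)=-1, (13|47)=-1; (−1)^{2·0·23}·(-1)^0·(-1)^2 = +1.
v=3: a=3^2·(≡2), b=3^3·(≡1) mod 3; (2|3)=-1, (1|3)=+1; (−1)^{2·3·1}·(-1)^3·(+1)^2 = -1.
v=23: a=23^-2·(≡18), b=23^1·(≡9) mod 23; (18|23)=+1, (9|23)=+1; (−1)^{-2·1·11}·(+1)^1·(+1)^-2 = +1.
v=11: a=11^-2·(≡7), b=11^0·(≡4) mod 11; (7|11)=-1, (4|11)=+1; (−1)^{-2·0·5}·(-1)^0·(+1)^-2 = +1.
v=2: v_2(a)=1, v_2(b)=-6; units ≡ 7, 3 (mod 8); ε·ε+αω+βω = 1·1+1·1+-6·0 ≡ 0  ⇒  (a,b)_2 = +1.
v=37: a=37^0·(≡1), b=37^1·(≡25) mod 37; (1|37)=+1, (25|37)=+1; (−1)^{0·1·18}·(+1)^1·(+1)^0 = +1.
v=41: a=41^0·(≡17), b=41^1·(≡10) mod 41; (17|41)=-1, (10|41)=+1; (−1)^{0·1·20}·(-1)^1·(+1)^0 = -1.
v=7: a=7^0·(≡1), b=7^-2·(≡3) mod 7; (1|7)=+1, (3|7)=-1; (−1)^{0·-2·3}·(+1)^-2·(-1)^0 = +1.
v=17: a=17^1·(≡13), b=17^2·(≡2) mod 17; (13|17)=+1, (2|17)=+1; (−1)^{1·2·8}·(+1)^2·(+1)^1 = +1.
(-34, 1988787 / ℚ) ramifies at {3, 41}: a division algebra.

[3, 41]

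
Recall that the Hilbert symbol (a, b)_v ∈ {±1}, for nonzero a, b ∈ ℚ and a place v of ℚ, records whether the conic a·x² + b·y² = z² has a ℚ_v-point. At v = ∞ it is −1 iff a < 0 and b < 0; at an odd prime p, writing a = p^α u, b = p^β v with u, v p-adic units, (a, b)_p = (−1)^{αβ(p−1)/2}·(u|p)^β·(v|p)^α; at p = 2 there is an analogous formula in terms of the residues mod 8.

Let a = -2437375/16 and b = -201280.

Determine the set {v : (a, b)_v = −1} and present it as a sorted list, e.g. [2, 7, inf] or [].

(a, b) ≡ (-97495, -3145) mod (ℚ^×)²; places V = {2, 5, 17, 31, 37, ∞}.
(a,b)_17: α=1, u≡14; β=1, v≡9 (mod 17); (14|17)=-1, (9|17)=+1; sign (−1)^0·-1^1·+1^1 = -1.
(a,b)_37: α=1, u≡6; β=1, v≡36 (mod 37); (6|37)=-1, (36|37)=+1; sign (−1)^0·-1^1·+1^1 = -1.
(a,b)_31: α=1, u≡13; β=0, v≡3 (mod 31); (13|31)=-1, (3|31)=-1; sign (−1)^0·-1^0·-1^1 = -1.
(a,b)_∞: sgn(-97495)=−, sgn(-3145)=−, so -1.
(a,b)_2: α=-4, β=6; u≡1, v≡7 (mod 8); ε(u)ε(v)=0·1, αω(v)=-4·0, βω(u)=6·0; sum ≡ 0  ⇒  +1.
(a,b)_5: α=3, u≡1; β=1, v≡4 (mod 5); (1|5)=+1, (4|5)=+1; sign (−1)^0·+1^1·+1^3 = +1.
Ram(-97495, -3145) = {17, 31, 37, ∞}; no ℚ_17-point on the conic.

[17, 31, 37, inf]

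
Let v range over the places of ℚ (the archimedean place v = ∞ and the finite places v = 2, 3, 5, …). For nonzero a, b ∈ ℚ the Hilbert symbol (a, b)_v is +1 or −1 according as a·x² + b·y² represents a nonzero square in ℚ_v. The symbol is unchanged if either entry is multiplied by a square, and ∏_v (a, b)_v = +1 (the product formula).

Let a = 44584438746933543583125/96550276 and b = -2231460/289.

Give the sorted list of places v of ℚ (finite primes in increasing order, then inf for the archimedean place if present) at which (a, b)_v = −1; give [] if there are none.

[5, 11]

Mod squares: a ≡ 121693, b ≡ -1265. Check v ∈ {∞, 2, 3, 5, 7, 11, 13, 17, 23, 31, 37}.
v=23: a=23^3·(≡18), b=23^1·(≡19) mod 23; (18|23)=+1, (19|23)=-1; (−1)^{3·1·11}·(+1)^1·(-1)^3 = +1.
v=∞: 121693 > 0 and -1265 < 0  ⇒  (a,b)_∞ = +1.
v=5: a=5^4·(≡3), b=5^1·(≡2) mod 5; (3|5)=-1, (2|5)=-1; (−1)^{4·1·2}·(-1)^1·(-1)^4 = -1.
v=13: a=13^1·(≡1), b=13^0·(≡1) mod 13; (1|13)=+1, (1|13)=+1; (−1)^{1·0·6}·(+1)^0·(+1)^1 = +1.
v=37: a=37^1·(≡16), b=37^0·(≡25) mod 37; (16|37)=+1, (25|37)=+1; (−1)^{1·0·18}·(+1)^0·(+1)^1 = +1.
v=2: v_2(a)=-2, v_2(b)=2; units ≡ 5, 7 (mod 8); ε·ε+αω+βω = 0·1+-2·0+2·1 ≡ 0  ⇒  (a,b)_2 = +1.
v=7: a=7^6·(≡6), b=7^2·(≡1) mod 7; (6|7)=-1, (1|7)=+1; (−1)^{6·2·3}·(-1)^2·(+1)^6 = +1.
v=11: a=11^3·(≡6), b=11^1·(≡8) mod 11; (6|11)=-1, (8|11)=-1; (−1)^{3·1·5}·(-1)^1·(-1)^3 = -1.
v=17: a=17^-6·(≡11), b=17^-2·(≡11) mod 17; (11|17)=-1, (11|17)=-1; (−1)^{-6·-2·8}·(-1)^-2·(-1)^-6 = +1.
v=31: a=31^2·(≡4), b=31^0·(≡23) mod 31; (4|31)=+1, (23|31)=-1; (−1)^{2·0·15}·(+1)^0·(-1)^2 = +1.
v=3: a=3^4·(≡1), b=3^2·(≡1) mod 3; (1|3)=+1, (1|3)=+1; (−1)^{4·2·1}·(+1)^2·(+1)^4 = +1.
Ram(121693, -1265) = {5, 11}; no ℚ_5-point on the conic.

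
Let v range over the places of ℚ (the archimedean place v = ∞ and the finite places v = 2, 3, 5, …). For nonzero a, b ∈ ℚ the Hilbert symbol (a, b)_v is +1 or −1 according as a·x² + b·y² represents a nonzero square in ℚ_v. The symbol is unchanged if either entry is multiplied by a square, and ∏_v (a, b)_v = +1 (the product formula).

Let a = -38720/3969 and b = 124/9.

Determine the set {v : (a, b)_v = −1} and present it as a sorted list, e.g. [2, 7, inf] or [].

(a, b) ≡ (-5, 31) mod (ℚ^×)²; places V = {2, 3, 5, 7, 11, 31, ∞}.
(a,b)_7: α=-2, u≡1; β=0, v≡6 (mod 7); (1|7)=+1, (6|7)=-1; sign (−1)^0·+1^0·-1^-2 = +1.
(a,b)_2: α=6, β=2; u≡3, v≡7 (mod 8); ε(u)ε(v)=1·1, αω(v)=6·0, βω(u)=2·1; sum ≡ 1  ⇒  -1.
(a,b)_31: α=0, u≡30; β=1, v≡28 (mod 31); (30|31)=-1, (28|31)=+1; sign (−1)^0·-1^1·+1^0 = -1.
(a,b)_5: α=1, u≡4; β=0, v≡1 (mod 5); (4|5)=+1, (1|5)=+1; sign (−1)^0·+1^0·+1^1 = +1.
(a,b)_11: α=2, u≡6; β=0, v≡4 (mod 11); (6|11)=-1, (4|11)=+1; sign (−1)^0·-1^0·+1^2 = +1.
(a,b)_3: α=-4, u≡1; β=-2, v≡1 (mod 3); (1|3)=+1, (1|3)=+1; sign (−1)^0·+1^-2·+1^-4 = +1.
(a,b)_∞: sgn(-5)=−, sgn(31)=+, so +1.
Ram(-5, 31) = {2, 31}; no ℚ_2-point on the conic.

[2, 31]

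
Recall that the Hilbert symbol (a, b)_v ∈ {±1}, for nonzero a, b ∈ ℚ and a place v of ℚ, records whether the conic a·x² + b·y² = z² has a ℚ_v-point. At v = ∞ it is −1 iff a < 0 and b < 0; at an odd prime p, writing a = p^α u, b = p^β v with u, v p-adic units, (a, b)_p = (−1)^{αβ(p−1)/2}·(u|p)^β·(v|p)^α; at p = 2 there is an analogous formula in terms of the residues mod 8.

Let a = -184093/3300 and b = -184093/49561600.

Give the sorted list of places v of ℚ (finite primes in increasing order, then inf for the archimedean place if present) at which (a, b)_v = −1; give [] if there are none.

[2, 3, 13, inf]

Mod squares: a ≡ -429, b ≡ -13. Check v ∈ {∞, 2, 3, 5, 7, 11, 13, 17}.
v=17: a=17^2·(≡13), b=17^2·(≡15) mod 17; (13|17)=+1, (15|17)=+1; (−1)^{2·2·8}·(+1)^2·(+1)^2 = +1.
v=11: a=11^-1·(≡1), b=11^-2·(≡9) mod 11; (1|11)=+1, (9|11)=+1; (−1)^{-1·-2·5}·(+1)^-2·(+1)^-1 = +1.
v=2: v_2(a)=-2, v_2(b)=-14; units ≡ 3, 3 (mod 8); ε·ε+αω+βω = 1·1+-2·1+-14·1 ≡ 1  ⇒  (a,b)_2 = -1.
v=3: a=3^-1·(≡1), b=3^0·(≡2) mod 3; (1|3)=+1, (2|3)=-1; (−1)^{-1·0·1}·(+1)^0·(-1)^-1 = -1.
v=5: a=5^-2·(≡1), b=5^-2·(≡3) mod 5; (1|5)=+1, (3|5)=-1; (−1)^{-2·-2·2}·(+1)^-2·(-1)^-2 = +1.
v=13: a=13^1·(≡2), b=13^1·(≡10) mod 13; (2|13)=-1, (10|13)=+1; (−1)^{1·1·6}·(-1)^1·(+1)^1 = -1.
v=7: a=7^2·(≡3), b=7^2·(≡4) mod 7; (3|7)=-1, (4|7)=+1; (−1)^{2·2·3}·(-1)^2·(+1)^2 = +1.
v=∞: -429 < 0 and -13 < 0  ⇒  (a,b)_∞ = -1.
Ram(-429, -13) = {2, 3, 13, ∞}; no ℚ_2-point on the conic.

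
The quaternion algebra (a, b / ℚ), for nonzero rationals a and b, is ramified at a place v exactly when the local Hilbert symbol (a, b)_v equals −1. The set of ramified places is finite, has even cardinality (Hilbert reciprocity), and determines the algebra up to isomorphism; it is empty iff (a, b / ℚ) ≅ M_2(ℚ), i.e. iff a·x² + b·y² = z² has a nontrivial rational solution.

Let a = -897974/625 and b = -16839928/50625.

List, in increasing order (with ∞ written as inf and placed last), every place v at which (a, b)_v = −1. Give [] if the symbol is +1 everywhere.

[2, inf]

Mod squares: a ≡ -374, b ≡ -238. Check v ∈ {∞, 2, 3, 5, 7, 11, 17, 19}.
v=19: a=19^0·(≡17), b=19^2·(≡6) mod 19; (17|19)=+1, (6|19)=+1; (−1)^{0·2·9}·(+1)^2·(+1)^0 = +1.
v=11: a=11^1·(≡7), b=11^0·(≡9) mod 11; (7|11)=-1, (9|11)=+1; (−1)^{1·0·5}·(-1)^0·(+1)^1 = +1.
v=17: a=17^1·(≡5), b=17^1·(≡11) mod 17; (5|17)=-1, (11|17)=-1; (−1)^{1·1·8}·(-1)^1·(-1)^1 = +1.
v=5: a=5^-4·(≡1), b=5^-4·(≡2) mod 5; (1|5)=+1, (2|5)=-1; (−1)^{-4·-4·2}·(+1)^-4·(-1)^-4 = +1.
v=7: a=7^4·(≡2), b=7^3·(≡2) mod 7; (2|7)=+1, (2|7)=+1; (−1)^{4·3·3}·(+1)^3·(+1)^4 = +1.
v=2: v_2(a)=1, v_2(b)=3; units ≡ 5, 1 (mod 8); ε·ε+αω+βω = 0·0+1·0+3·1 ≡ 1  ⇒  (a,b)_2 = -1.
v=3: a=3^0·(≡1), b=3^-4·(≡2) mod 3; (1|3)=+1, (2|3)=-1; (−1)^{0·-4·1}·(+1)^-4·(-1)^0 = +1.
v=∞: -374 < 0 and -238 < 0  ⇒  (a,b)_∞ = -1.
Ram(-374, -238) = {2, ∞}; no ℚ_2-point on the conic.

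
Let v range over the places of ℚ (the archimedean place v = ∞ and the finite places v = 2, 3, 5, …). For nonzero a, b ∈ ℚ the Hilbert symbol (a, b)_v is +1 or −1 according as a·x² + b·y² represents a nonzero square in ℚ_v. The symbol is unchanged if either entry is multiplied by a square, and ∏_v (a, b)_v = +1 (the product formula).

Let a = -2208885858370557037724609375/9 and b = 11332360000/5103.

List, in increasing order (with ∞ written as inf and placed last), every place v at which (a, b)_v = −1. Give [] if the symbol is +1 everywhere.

[19, 29, 31, 37]

Mod squares: a ≡ -57511727, b ≡ 1983163. Check v ∈ {∞, 2, 3, 5, 7, 13, 19, 29, 31, 37}.
v=37: a=37^3·(≡25), b=37^1·(≡2) mod 37; (25|37)=+1, (2|37)=-1; (−1)^{3·1·18}·(+1)^1·(-1)^3 = -1.
v=31: a=31^3·(≡16), b=31^1·(≡5) mod 31; (16|31)=+1, (5|31)=+1; (−1)^{3·1·15}·(+1)^1·(+1)^3 = -1.
v=19: a=19^3·(≡3), b=19^1·(≡12) mod 19; (3|19)=-1, (12|19)=-1; (−1)^{3·1·9}·(-1)^1·(-1)^3 = -1.
v=∞: -57511727 < 0 and 1983163 > 0  ⇒  (a,b)_∞ = +1.
v=3: a=3^-2·(≡1), b=3^-6·(≡1) mod 3; (1|3)=+1, (1|3)=+1; (−1)^{-2·-6·1}·(+1)^-6·(+1)^-2 = +1.
v=13: a=13^3·(≡9), b=13^1·(≡3) mod 13; (9|13)=+1, (3|13)=+1; (−1)^{3·1·6}·(+1)^1·(+1)^3 = +1.
v=2: v_2(a)=0, v_2(b)=6; units ≡ 1, 3 (mod 8); ε·ε+αω+βω = 0·1+0·1+6·0 ≡ 0  ⇒  (a,b)_2 = +1.
v=29: a=29^1·(≡21), b=29^0·(≡15) mod 29; (21|29)=-1, (15|29)=-1; (−1)^{1·0·14}·(-1)^0·(-1)^1 = -1.
v=7: a=7^3·(≡1), b=7^-1·(≡3) mod 7; (1|7)=+1, (3|7)=-1; (−1)^{3·-1·3}·(+1)^-1·(-1)^3 = +1.
v=5: a=5^10·(≡3), b=5^4·(≡2) mod 5; (3|5)=-1, (2|5)=-1; (−1)^{10·4·2}·(-1)^4·(-1)^10 = +1.
|Ram(-57511727, 1983163)| = 4, even; anisotropic at {19, 29, 31, 37}.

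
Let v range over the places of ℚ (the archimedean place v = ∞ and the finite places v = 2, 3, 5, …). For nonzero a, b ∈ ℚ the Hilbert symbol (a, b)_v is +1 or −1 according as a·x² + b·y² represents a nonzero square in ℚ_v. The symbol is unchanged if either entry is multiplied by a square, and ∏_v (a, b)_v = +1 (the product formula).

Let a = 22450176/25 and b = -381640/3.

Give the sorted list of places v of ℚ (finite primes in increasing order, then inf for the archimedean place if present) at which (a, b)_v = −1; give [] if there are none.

(a, b) ≡ (609, -286230) mod (ℚ^×)²; places V = {2, 3, 5, 7, 29, 47, ∞}.
(a,b)_3: α=3, u≡2; β=-1, v≡2 (mod 3); (2|3)=-1, (2|3)=-1; sign (−1)^1·-1^-1·-1^3 = -1.
(a,b)_2: α=12, β=3; u≡1, v≡5 (mod 8); ε(u)ε(v)=0·0, αω(v)=12·1, βω(u)=3·0; sum ≡ 0  ⇒  +1.
(a,b)_29: α=1, u≡10; β=1, v≡2 (mod 29); (10|29)=-1, (2|29)=-1; sign (−1)^0·-1^1·-1^1 = +1.
(a,b)_5: α=-2, u≡1; β=1, v≡4 (mod 5); (1|5)=+1, (4|5)=+1; sign (−1)^0·+1^1·+1^-2 = +1.
(a,b)_7: α=1, u≡5; β=1, v≡1 (mod 7); (5|7)=-1, (1|7)=+1; sign (−1)^1·-1^1·+1^1 = +1.
(a,b)_∞: sgn(609)=+, sgn(-286230)=−, so +1.
(a,b)_47: α=0, u≡10; β=1, v≡35 (mod 47); (10|47)=-1, (35|47)=-1; sign (−1)^0·-1^1·-1^0 = -1.
Ram(609, -286230) = {3, 47}; no ℚ_3-point on the conic.

[3, 47]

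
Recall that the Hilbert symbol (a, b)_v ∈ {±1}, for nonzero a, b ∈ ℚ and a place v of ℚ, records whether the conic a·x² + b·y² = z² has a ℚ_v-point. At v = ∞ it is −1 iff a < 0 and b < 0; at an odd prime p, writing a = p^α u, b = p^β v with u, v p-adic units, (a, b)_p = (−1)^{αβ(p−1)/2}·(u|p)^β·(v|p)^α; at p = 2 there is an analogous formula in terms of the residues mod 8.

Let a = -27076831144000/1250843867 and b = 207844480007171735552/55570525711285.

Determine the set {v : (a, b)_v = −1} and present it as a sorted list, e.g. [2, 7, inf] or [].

Mod squares: a ≡ -9620555, b ≡ 37145. Check v ∈ {∞, 2, 5, 7, 11, 13, 17, 19, 23, 37, 41}.
v=11: a=11^4·(≡1), b=11^8·(≡5) mod 11; (1|11)=+1, (5|11)=+1; (−1)^{4·8·5}·(+1)^8·(+1)^4 = +1.
v=17: a=17^-1·(≡16), b=17^-1·(≡4) mod 17; (16|17)=+1, (4|17)=+1; (−1)^{-1·-1·8}·(+1)^-1·(+1)^-1 = +1.
v=41: a=41^-2·(≡27), b=41^-4·(≡4) mod 41; (27|41)=-1, (4|41)=+1; (−1)^{-2·-4·20}·(-1)^-4·(+1)^-2 = +1.
v=5: a=5^3·(≡4), b=5^-1·(≡1) mod 5; (4|5)=+1, (1|5)=+1; (−1)^{3·-1·2}·(+1)^-1·(+1)^3 = +1.
v=23: a=23^3·(≡1), b=23^3·(≡20) mod 23; (1|23)=+1, (20|23)=-1; (−1)^{3·3·11}·(+1)^3·(-1)^3 = +1.
v=13: a=13^-2·(≡9), b=13^-2·(≡1) mod 13; (9|13)=+1, (1|13)=+1; (−1)^{-2·-2·6}·(+1)^-2·(+1)^-2 = +1.
v=7: a=7^-1·(≡1), b=7^0·(≡5) mod 7; (1|7)=+1, (5|7)=-1; (−1)^{-1·0·3}·(+1)^0·(-1)^-1 = -1.
v=∞: -9620555 < 0 and 37145 > 0  ⇒  (a,b)_∞ = +1.
v=2: v_2(a)=6, v_2(b)=22; units ≡ 5, 1 (mod 8); ε·ε+αω+βω = 0·0+6·0+22·1 ≡ 0  ⇒  (a,b)_2 = +1.
v=37: a=37^-1·(≡26), b=37^-2·(≡11) mod 37; (26|37)=+1, (11|37)=+1; (−1)^{-1·-2·18}·(+1)^-2·(+1)^-1 = +1.
v=19: a=19^1·(≡4), b=19^1·(≡1) mod 19; (4|19)=+1, (1|19)=+1; (−1)^{1·1·9}·(+1)^1·(+1)^1 = -1.
|Ram(-9620555, 37145)| = 2, even; anisotropic at {7, 19}.

[7, 19]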